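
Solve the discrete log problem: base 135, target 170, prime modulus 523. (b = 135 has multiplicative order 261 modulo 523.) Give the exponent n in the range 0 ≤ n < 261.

131

Baby-step giant-step with m = ceil(sqrt(261)) = 17.
Baby table (135^j mod 523 for j=0..16):
  0:1  1:135  2:443  3:183  4:124  5:4  6:17  7:203
  8:209  9:496  10:16  11:68  12:289  13:313  14:415  15:64
  16:272
Giant step factor: 135^(-17) ≡ 252 (mod 523).
Scan 170·252^i mod 523 for i = 0, 1, …:
  i=0: 170   i=1: 477   i=2: 437   i=3: 294
  i=4: 345   i=5: 122   i=6: 410   i=7: 289
Match at i=7, j=12: n = 7·17 + 12 = 131.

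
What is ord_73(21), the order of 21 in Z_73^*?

The order of 21 must divide p − 1 = 72 = 2^3 · 3^2.
Divisors: 1, 2, 3, 4, 6, 8, 9, 12, 18, 24, 36, 72.
Check each in increasing order: 21^1 ≡ 21;  21^2 ≡ 3;  21^3 ≡ 63;  21^4 ≡ 9;  21^6 ≡ 27;  21^8 ≡ 8;  21^9 ≡ 22;  21^12 ≡ 72;  21^18 ≡ 46;  21^24 ≡ 1.
Smallest exponent giving 1 is 24.

24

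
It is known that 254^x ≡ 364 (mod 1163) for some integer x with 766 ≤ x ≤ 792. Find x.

Compute 254^766 mod 1163 = 788, then multiply by 254 repeatedly:
  254^766=788  254^767=116  254^768=389  254^769=1114  254^770=347
  254^771=913  254^772=465  254^773=647  254^774=355  254^775=619
  254^776=221  254^777=310  254^778=819  254^779=1012  254^780=25
  254^781=535  254^782=982  254^783=546  254^784=287  254^785=792
  254^786=1132  254^787=267  254^788=364
Found 364 at exponent 788.

788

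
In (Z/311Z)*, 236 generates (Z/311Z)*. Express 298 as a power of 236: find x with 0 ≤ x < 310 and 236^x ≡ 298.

115

Baby-step giant-step with m = ceil(sqrt(310)) = 18.
Baby table (236^j mod 311 for j=0..17):
  0:1  1:236  2:27  3:152  4:107  5:61  6:90  7:92
  8:253  9:307  10:300  11:203  12:14  13:194  14:67  15:262
  16:254  17:232
Giant step factor: 236^(-18) ≡ 175 (mod 311).
Scan 298·175^i mod 311 for i = 0, 1, …:
  i=0: 298   i=1: 213   i=2: 266   i=3: 211
  i=4: 227   i=5: 228   i=6: 92
Match at i=6, j=7: x = 6·18 + 7 = 115.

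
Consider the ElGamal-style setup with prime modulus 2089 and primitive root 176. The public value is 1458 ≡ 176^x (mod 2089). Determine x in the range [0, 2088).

Baby-step giant-step with m = ceil(sqrt(2088)) = 46.
Baby table (176^j mod 2089 for j=0..45):
  0:1  1:176  2:1730  3:1575  4:1452  5:694  6:982  7:1534
  8:503  9:790  10:1166  11:494  12:1295  13:219  14:942  15:761
  16:240  17:460  18:1578  19:1980  20:1706  21:1529  22:1712  23:496
  24:1647  25:1590  26:2003  27:1576  28:1628  29:335  30:468  31:897
  32:1197  33:1772  34:611  35:997  36:2085  37:1385  38:1436  39:2056
  40:459  41:1402  42:250  43:131  44:77  45:1018
Giant step factor: 176^(-46) ≡ 778 (mod 2089).
Scan 1458·778^i mod 2089 for i = 0, 1, …:
  i=0: 1458   i=1: 2086   i=2: 1844   i=3: 1578
Match at i=3, j=18: x = 3·46 + 18 = 156.

156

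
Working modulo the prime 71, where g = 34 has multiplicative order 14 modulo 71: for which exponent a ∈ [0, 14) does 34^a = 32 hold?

12

Successive powers of 34 modulo 71:
  34^0=1  34^1=34  34^2=20  34^3=41  34^4=45  34^5=39
  34^6=48  34^7=70  34^8=37  34^9=51  34^10=30  34^11=26
  34^12=32
So 34^12 ≡ 32 (mod 71), giving a = 12.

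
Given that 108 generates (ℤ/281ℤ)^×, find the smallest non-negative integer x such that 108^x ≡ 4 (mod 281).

48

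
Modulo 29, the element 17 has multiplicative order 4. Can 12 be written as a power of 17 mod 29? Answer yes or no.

yes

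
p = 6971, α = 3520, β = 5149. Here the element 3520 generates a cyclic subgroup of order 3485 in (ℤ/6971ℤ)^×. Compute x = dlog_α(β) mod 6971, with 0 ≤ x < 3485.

1779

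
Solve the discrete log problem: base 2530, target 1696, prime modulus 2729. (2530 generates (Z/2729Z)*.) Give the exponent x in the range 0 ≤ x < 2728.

2157

Baby-step giant-step with m = ceil(sqrt(2728)) = 53.
Baby table (2530^j mod 2729 for j=0..52):
  0:1  1:2530  2:1395  3:753  4:248  5:2499  6:2106  7:1172
  8:1466  9:269  10:1049  11:1382  12:611  13:1216  14:897  15:1611
  16:1433  17:1378  18:1407  19:1094  20:614  21:619  22:2353  23:1141
  24:2177  25:688  26:2267  27:1881  28:2283  29:1426  30:42  31:2558
  32:1281  33:1607  34:2229  35:1256  36:1124  37:102  38:1534  39:382
  40:394  41:735  42:1101  43:1950  44:2197  45:2166  46:148  47:567
  48:1785  49:2284  50:1227  51:1437  52:582
Giant step factor: 2530^(-53) ≡ 1294 (mod 2729).
Scan 1696·1294^i mod 2729 for i = 0, 1, …:
  i=0: 1696   i=1: 508   i=2: 2392   i=3: 562
  i=4: 1314   i=5: 149   i=6: 1776   i=7: 326
  i=8: 1578   i=9: 640     …   i=39: 405
  i=40: 102
Match at i=40, j=37: x = 40·53 + 37 = 2157.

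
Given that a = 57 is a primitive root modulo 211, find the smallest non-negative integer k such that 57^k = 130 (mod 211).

11

Baby-step giant-step with m = ceil(sqrt(210)) = 15.
Baby table (57^j mod 211 for j=0..14):
  0:1  1:57  2:84  3:146  4:93  5:26  6:5  7:74
  8:209  9:97  10:43  11:130  12:25  13:159  14:201
Giant step factor: 57^(-15) ≡ 67 (mod 211).
Scan 130·67^i mod 211 for i = 0, 1, …:
  i=0: 130
Match at i=0, j=11: k = 0·15 + 11 = 11.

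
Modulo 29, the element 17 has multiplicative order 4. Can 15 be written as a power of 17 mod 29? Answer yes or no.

no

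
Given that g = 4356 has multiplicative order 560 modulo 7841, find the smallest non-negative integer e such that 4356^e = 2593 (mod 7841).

19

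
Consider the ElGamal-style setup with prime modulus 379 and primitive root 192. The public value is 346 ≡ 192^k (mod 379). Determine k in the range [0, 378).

Baby-step giant-step with m = ceil(sqrt(378)) = 20.
Baby table (192^j mod 379 for j=0..19):
  0:1  1:192  2:101  3:63  4:347  5:299  6:179  7:258
  8:266  9:286  10:336  11:82  12:205  13:323  14:239  15:29
  16:262  17:276  18:311  19:209
Giant step factor: 192^(-20) ≡ 173 (mod 379).
Scan 346·173^i mod 379 for i = 0, 1, …:
  i=0: 346   i=1: 355   i=2: 17   i=3: 288
  i=4: 175   i=5: 334   i=6: 174   i=7: 161
  i=8: 186   i=9: 342     …   i=15: 264
  i=16: 192
Match at i=16, j=1: k = 16·20 + 1 = 321.

321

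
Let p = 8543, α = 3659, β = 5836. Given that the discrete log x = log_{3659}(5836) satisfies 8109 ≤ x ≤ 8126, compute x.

8125

Compute 3659^8109 mod 8543 = 3673, then multiply by 3659 repeatedly:
  3659^8109=3673  3659^8110=1368  3659^8111=7857  3659^8112=1568  3659^8113=4959
  3659^8114=8192  3659^8115=5684  3659^8116=4094  3659^8117=4067  3659^8118=7790
  3659^8119=4162  3659^8120=5132  3659^8121=474  3659^8122=137  3659^8123=5789
  3659^8124=3854  3659^8125=5836
Found 5836 at exponent 8125.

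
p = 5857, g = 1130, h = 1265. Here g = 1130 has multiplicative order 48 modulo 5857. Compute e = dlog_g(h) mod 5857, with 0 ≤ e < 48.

40

Baby-step giant-step with m = ceil(sqrt(48)) = 7.
Baby table (1130^j mod 5857 for j=0..6):
  0:1  1:1130  2:74  3:1622  4:5476  5:2888  6:1091
Giant step factor: 1130^(-7) ≡ 342 (mod 5857).
Scan 1265·342^i mod 5857 for i = 0, 1, …:
  i=0: 1265   i=1: 5069   i=2: 5783   i=3: 3977
  i=4: 1310   i=5: 2888
Match at i=5, j=5: e = 5·7 + 5 = 40.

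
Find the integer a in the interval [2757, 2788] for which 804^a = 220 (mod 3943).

2764

Compute 804^2757 mod 3943 = 1606, then multiply by 804 repeatedly:
  804^2757=1606  804^2758=1863  804^2759=3455  804^2760=1948  804^2761=821
  804^2762=1603  804^2763=3394  804^2764=220
Found 220 at exponent 2764.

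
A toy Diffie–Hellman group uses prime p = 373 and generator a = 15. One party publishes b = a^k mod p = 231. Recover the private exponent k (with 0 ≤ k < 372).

Baby-step giant-step with m = ceil(sqrt(372)) = 20.
Baby table (15^j mod 373 for j=0..19):
  0:1  1:15  2:225  3:18  4:270  5:320  6:324  7:11
  8:165  9:237  10:198  11:359  12:163  13:207  14:121  15:323
  16:369  17:313  18:219  19:301
Giant step factor: 15^(-20) ≡ 220 (mod 373).
Scan 231·220^i mod 373 for i = 0, 1, …:
  i=0: 231   i=1: 92   i=2: 98   i=3: 299
  i=4: 132   i=5: 319   i=6: 56   i=7: 11
Match at i=7, j=7: k = 7·20 + 7 = 147.

147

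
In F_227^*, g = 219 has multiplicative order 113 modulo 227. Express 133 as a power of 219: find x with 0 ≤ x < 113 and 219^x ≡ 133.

Baby-step giant-step with m = ceil(sqrt(113)) = 11.
Baby table (219^j mod 227 for j=0..10):
  0:1  1:219  2:64  3:169  4:10  5:147  6:186  7:101
  8:100  9:108  10:44
Giant step factor: 219^(-11) ≡ 69 (mod 227).
Scan 133·69^i mod 227 for i = 0, 1, …:
  i=0: 133   i=1: 97   i=2: 110   i=3: 99
  i=4: 21   i=5: 87   i=6: 101
Match at i=6, j=7: x = 6·11 + 7 = 73.

73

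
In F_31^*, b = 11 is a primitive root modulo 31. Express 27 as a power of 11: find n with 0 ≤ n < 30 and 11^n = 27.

21

Successive powers of 11 modulo 31:
  11^0=1  11^1=11  11^2=28  11^3=29  11^4=9  11^5=6
  11^6=4  11^7=13  11^8=19  11^9=23  11^10=5  11^11=24
  11^12=16  11^13=21  11^14=14  11^15=30  11^16=20  11^17=3
  11^18=2  11^19=22  11^20=25  11^21=27
So 11^21 ≡ 27 (mod 31), giving n = 21.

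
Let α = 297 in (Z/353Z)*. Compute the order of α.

352

The order of 297 must divide p − 1 = 352 = 2^5 · 11.
Divisors: 1, 2, 4, 8, 11, 16, 22, 32, 44, 88, 176, 352.
Check each in increasing order: 297^1 ≡ 297;  297^2 ≡ 312;  297^4 ≡ 269;  297^8 ≡ 349;  297^11 ≡ 347;  297^16 ≡ 16;  297^22 ≡ 36;  297^32 ≡ 256;  297^44 ≡ 237;  297^88 ≡ 42;  297^176 ≡ 352;  297^352 ≡ 1.
Smallest exponent giving 1 is 352.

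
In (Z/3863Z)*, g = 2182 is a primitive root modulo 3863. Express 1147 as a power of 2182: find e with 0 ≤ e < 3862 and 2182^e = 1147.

1770

Baby-step giant-step with m = ceil(sqrt(3862)) = 63.
Baby table (2182^j mod 3863 for j=0..62):
  0:1  1:2182  2:1908  3:2805  4:1518  5:1685  6:2957  7:964
  8:1976  9:524  10:3783  11:3138  12:1880  13:3517  14:2176  15:405
  16:2946  17:140  18:303  19:573  20:2537  21:55  22:257  23:639
  24:3618  25:2367  26:3826  27:389  28:2801  29:516  30:1779  31:3326
  32:2618  33:2962  34:285  35:3790  36:2960  37:3647  38:3837  39:1213
  40:611  41:467  42:3025  43:2546  44:378  45:1977  46:2706  47:1828
  48:2080  49:3398  50:1339  51:1270  52:1369  53:1059  54:664  55:223
  56:3711  57:554  58:3572  59:2433  60:1044  61:2701  62:2507
Giant step factor: 2182^(-63) ≡ 2251 (mod 3863).
Scan 1147·2251^i mod 3863 for i = 0, 1, …:
  i=0: 1147   i=1: 1413   i=2: 1414   i=3: 3665
  i=4: 2410   i=5: 1258   i=6: 179   i=7: 1177
  i=8: 3272   i=9: 2394     …   i=27: 2373
  i=28: 2957
Match at i=28, j=6: e = 28·63 + 6 = 1770.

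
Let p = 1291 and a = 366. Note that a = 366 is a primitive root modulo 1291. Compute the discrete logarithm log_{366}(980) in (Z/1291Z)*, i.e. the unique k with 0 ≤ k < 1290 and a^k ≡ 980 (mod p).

544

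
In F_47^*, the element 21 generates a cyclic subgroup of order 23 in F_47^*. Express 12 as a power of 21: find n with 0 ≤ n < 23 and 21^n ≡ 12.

Successive powers of 21 modulo 47:
  21^0=1  21^1=21  21^2=18  21^3=2  21^4=42  21^5=36
  21^6=4  21^7=37  21^8=25  21^9=8  21^10=27  21^11=3
  21^12=16  21^13=7  21^14=6  21^15=32  21^16=14  21^17=12
So 21^17 ≡ 12 (mod 47), giving n = 17.

17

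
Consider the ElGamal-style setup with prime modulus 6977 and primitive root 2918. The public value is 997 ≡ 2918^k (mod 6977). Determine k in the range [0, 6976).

2771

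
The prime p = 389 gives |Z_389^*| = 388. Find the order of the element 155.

388

The order of 155 must divide p − 1 = 388 = 2^2 · 97.
Divisors: 1, 2, 4, 97, 194, 388.
Check each in increasing order: 155^1 ≡ 155;  155^2 ≡ 296;  155^4 ≡ 91;  155^97 ≡ 115;  155^194 ≡ 388;  155^388 ≡ 1.
Smallest exponent giving 1 is 388.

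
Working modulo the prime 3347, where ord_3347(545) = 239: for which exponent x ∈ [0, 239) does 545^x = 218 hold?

Baby-step giant-step with m = ceil(sqrt(239)) = 16.
Baby table (545^j mod 3347 for j=0..15):
  0:1  1:545  2:2489  3:970  4:3171  5:1143  6:393  7:3324
  8:853  9:2999  10:1119  11:701  12:487  13:1002  14:529  15:463
Giant step factor: 545^(-16) ≡ 2394 (mod 3347).
Scan 218·2394^i mod 3347 for i = 0, 1, …:
  i=0: 218   i=1: 3107   i=2: 1124   i=3: 3215
  i=4: 1957   i=5: 2605   i=6: 909   i=7: 596
  i=8: 1002
Match at i=8, j=13: x = 8·16 + 13 = 141.

141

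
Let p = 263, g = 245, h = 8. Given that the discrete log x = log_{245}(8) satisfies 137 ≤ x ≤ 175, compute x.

Compute 245^137 mod 263 = 251, then multiply by 245 repeatedly:
  245^137=251  245^138=216  245^139=57  245^140=26  245^141=58
  245^142=8
Found 8 at exponent 142.

142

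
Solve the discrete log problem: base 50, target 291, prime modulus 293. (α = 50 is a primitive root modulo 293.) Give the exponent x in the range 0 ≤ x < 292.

77

Baby-step giant-step with m = ceil(sqrt(292)) = 18.
Baby table (50^j mod 293 for j=0..17):
  0:1  1:50  2:156  3:182  4:17  5:264  6:15  7:164
  8:289  9:93  10:255  11:151  12:225  13:116  14:233  15:223
  16:16  17:214
Giant step factor: 50^(-18) ≡ 160 (mod 293).
Scan 291·160^i mod 293 for i = 0, 1, …:
  i=0: 291   i=1: 266   i=2: 75   i=3: 280
  i=4: 264
Match at i=4, j=5: x = 4·18 + 5 = 77.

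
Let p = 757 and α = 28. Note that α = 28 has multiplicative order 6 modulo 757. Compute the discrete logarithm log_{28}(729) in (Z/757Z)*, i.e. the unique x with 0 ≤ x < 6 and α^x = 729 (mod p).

4

Successive powers of 28 modulo 757:
  28^0=1  28^1=28  28^2=27  28^3=756  28^4=729
So 28^4 ≡ 729 (mod 757), giving x = 4.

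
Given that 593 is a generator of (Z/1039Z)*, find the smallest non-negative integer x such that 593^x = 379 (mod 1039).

385

Baby-step giant-step with m = ceil(sqrt(1038)) = 33.
Baby table (593^j mod 1039 for j=0..32):
  0:1  1:593  2:467  3:557  4:938  5:369  6:627  7:888
  8:850  9:135  10:52  11:705  12:387  13:911  14:982  15:486
  16:395  17:460  18:562  19:786  20:626  21:295  22:383  23:617
  24:153  25:336  26:799  27:23  28:132  29:351  30:343  31:794
  32:175
Giant step factor: 593^(-33) ≡ 906 (mod 1039).
Scan 379·906^i mod 1039 for i = 0, 1, …:
  i=0: 379   i=1: 504   i=2: 503   i=3: 636
  i=4: 610   i=5: 951   i=6: 275   i=7: 829
  i=8: 916   i=9: 774   i=10: 958   i=11: 383
Match at i=11, j=22: x = 11·33 + 22 = 385.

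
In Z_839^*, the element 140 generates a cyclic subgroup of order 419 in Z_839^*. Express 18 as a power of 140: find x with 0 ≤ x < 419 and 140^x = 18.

Baby-step giant-step with m = ceil(sqrt(419)) = 21.
Baby table (140^j mod 839 for j=0..20):
  0:1  1:140  2:303  3:470  4:358  5:619  6:243  7:460
  8:636  9:106  10:577  11:236  12:319  13:193  14:172  15:588
  16:98  17:296  18:329  19:754  20:685
Giant step factor: 140^(-21) ≡ 730 (mod 839).
Scan 18·730^i mod 839 for i = 0, 1, …:
  i=0: 18   i=1: 555   i=2: 752   i=3: 254
  i=4: 1
Match at i=4, j=0: x = 4·21 + 0 = 84.

84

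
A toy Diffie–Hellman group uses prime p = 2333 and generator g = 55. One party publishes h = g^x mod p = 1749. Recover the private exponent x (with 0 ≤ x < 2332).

2293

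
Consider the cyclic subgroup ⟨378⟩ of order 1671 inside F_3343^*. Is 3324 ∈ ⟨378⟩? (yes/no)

3324 ∈ ⟨378⟩ iff 3324^1671 ≡ 1 (mod 3343), since |⟨378⟩| = 1671.
3324^1671 mod 3343 = 3342.
Since 3342 ≠ 1, 3324 does not lie in the subgroup.

no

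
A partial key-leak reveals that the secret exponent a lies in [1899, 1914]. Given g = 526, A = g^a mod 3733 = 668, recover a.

1913

Compute 526^1899 mod 3733 = 2939, then multiply by 526 repeatedly:
  526^1899=2939  526^1900=452  526^1901=2573  526^1902=2052  526^1903=515
  526^1904=2114  526^1905=3263  526^1906=2891  526^1907=1335  526^1908=406
  526^1909=775  526^1910=753  526^1911=380  526^1912=2031  526^1913=668
Found 668 at exponent 1913.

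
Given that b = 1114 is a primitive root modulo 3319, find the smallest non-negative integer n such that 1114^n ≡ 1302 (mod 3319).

1423

Baby-step giant-step with m = ceil(sqrt(3318)) = 58.
Baby table (1114^j mod 3319 for j=0..57):
  0:1  1:1114  2:3009  3:3155  4:3168  5:1055  6:344  7:1531
  8:2887  9:7  10:1160  11:1149  12:2171  13:2262  14:747  15:2408
  16:760  17:295  18:49  19:1482  20:1405  21:1921  22:2558  23:1910
  24:261  25:2001  26:2065  27:343  28:417  29:3197  30:171  31:1311
  32:94  33:1827  34:731  35:1179  36:2401  37:2919  38:2465  39:1197
  40:2539  41:658  42:2832  43:1798  44:1615  45:212  46:519  47:660
  48:1741  49:1178  50:1287  51:3229  52:2629  53:1348  54:1484  55:314
  56:1301  57:2230
Giant step factor: 1114^(-58) ≡ 580 (mod 3319).
Scan 1302·580^i mod 3319 for i = 0, 1, …:
  i=0: 1302   i=1: 1747   i=2: 965   i=3: 2108
  i=4: 1248   i=5: 298   i=6: 252   i=7: 124
  i=8: 2221   i=9: 408     …   i=23: 523
  i=24: 1311
Match at i=24, j=31: n = 24·58 + 31 = 1423.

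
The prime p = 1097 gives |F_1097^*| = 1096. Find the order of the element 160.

1096

The order of 160 must divide p − 1 = 1096 = 2^3 · 137.
Divisors: 1, 2, 4, 8, 137, 274, 548, 1096.
Check each in increasing order: 160^1 ≡ 160;  160^2 ≡ 369;  160^4 ≡ 133;  160^8 ≡ 137;  160^137 ≡ 1018;  160^274 ≡ 756;  160^548 ≡ 1096;  160^1096 ≡ 1.
Smallest exponent giving 1 is 1096.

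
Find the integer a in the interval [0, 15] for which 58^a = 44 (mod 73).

Compute 58^0 mod 73 = 1, then multiply by 58 repeatedly:
  58^0=1  58^1=58  58^2=6  58^3=56  58^4=36
  58^5=44
Found 44 at exponent 5.

5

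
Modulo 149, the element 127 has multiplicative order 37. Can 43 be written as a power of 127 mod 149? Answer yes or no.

no

43 ∈ ⟨127⟩ iff 43^37 ≡ 1 (mod 149), since |⟨127⟩| = 37.
43^37 mod 149 = 105.
Since 105 ≠ 1, 43 does not lie in the subgroup.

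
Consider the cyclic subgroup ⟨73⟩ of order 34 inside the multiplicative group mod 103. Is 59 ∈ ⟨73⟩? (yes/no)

no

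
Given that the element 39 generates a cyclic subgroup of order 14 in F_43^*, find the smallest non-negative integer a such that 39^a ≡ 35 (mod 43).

12

Successive powers of 39 modulo 43:
  39^0=1  39^1=39  39^2=16  39^3=22  39^4=41  39^5=8
  39^6=11  39^7=42  39^8=4  39^9=27  39^10=21  39^11=2
  39^12=35
So 39^12 ≡ 35 (mod 43), giving a = 12.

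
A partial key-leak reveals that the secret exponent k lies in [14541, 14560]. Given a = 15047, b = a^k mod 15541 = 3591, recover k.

Compute 15047^14541 mod 15541 = 4953, then multiply by 15047 repeatedly:
  15047^14541=4953  15047^14542=8696  15047^14543=9033  15047^14544=13506  15047^14545=10666
  15047^14546=14936  15047^14547=3591
Found 3591 at exponent 14547.

14547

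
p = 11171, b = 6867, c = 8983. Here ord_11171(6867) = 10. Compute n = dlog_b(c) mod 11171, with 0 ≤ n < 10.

4

Successive powers of 6867 modulo 11171:
  6867^0=1  6867^1=6867  6867^2=2898  6867^3=5015  6867^4=8983
So 6867^4 ≡ 8983 (mod 11171), giving n = 4.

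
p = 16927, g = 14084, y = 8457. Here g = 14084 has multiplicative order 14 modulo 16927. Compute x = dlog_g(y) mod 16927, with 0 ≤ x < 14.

Successive powers of 14084 modulo 16927:
  14084^0=1  14084^1=14084  14084^2=8470  14084^3=6911  14084^4=4274  14084^5=2604
  14084^6=10854  14084^7=16926  14084^8=2843  14084^9=8457
So 14084^9 ≡ 8457 (mod 16927), giving x = 9.

9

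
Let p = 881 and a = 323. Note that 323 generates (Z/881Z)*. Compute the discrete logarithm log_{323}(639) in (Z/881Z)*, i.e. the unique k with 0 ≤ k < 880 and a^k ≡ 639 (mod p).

44

Baby-step giant-step with m = ceil(sqrt(880)) = 30.
Baby table (323^j mod 881 for j=0..29):
  0:1  1:323  2:371  3:17  4:205  5:140  6:289  7:842
  8:618  9:508  10:218  11:815  12:707  13:182  14:640  15:566
  16:451  17:308  18:812  19:619  20:831  21:589  22:832  23:31
  24:322  25:48  26:527  27:188  28:816  29:149
Giant step factor: 323^(-30) ≡ 325 (mod 881).
Scan 639·325^i mod 881 for i = 0, 1, …:
  i=0: 639   i=1: 640
Match at i=1, j=14: k = 1·30 + 14 = 44.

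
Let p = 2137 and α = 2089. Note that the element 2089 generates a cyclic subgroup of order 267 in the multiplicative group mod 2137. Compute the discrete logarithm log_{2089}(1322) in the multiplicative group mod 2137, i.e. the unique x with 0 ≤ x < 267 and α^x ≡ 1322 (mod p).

237

Baby-step giant-step with m = ceil(sqrt(267)) = 17.
Baby table (2089^j mod 2137 for j=0..16):
  0:1  1:2089  2:167  3:532  4:108  5:1227  6:940  7:1894
  8:979  9:22  10:1081  11:1537  12:1019  13:239  14:1350  15:1447
  16:1065
Giant step factor: 2089^(-17) ≡ 1819 (mod 2137).
Scan 1322·1819^i mod 2137 for i = 0, 1, …:
  i=0: 1322   i=1: 593   i=2: 1619   i=3: 175
  i=4: 2049   i=5: 203   i=6: 1693   i=7: 150
  i=8: 1451   i=9: 174   i=10: 230   i=11: 1655
  i=12: 1549   i=13: 1065
Match at i=13, j=16: x = 13·17 + 16 = 237.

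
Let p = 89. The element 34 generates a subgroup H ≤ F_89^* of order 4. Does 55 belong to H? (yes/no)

yes

55 ∈ ⟨34⟩ iff 55^4 ≡ 1 (mod 89), since |⟨34⟩| = 4.
55^4 mod 89 = 1.
Since 1 = 1, 55 lies in the subgroup.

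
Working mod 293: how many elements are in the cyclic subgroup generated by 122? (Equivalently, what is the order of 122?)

The order of 122 must divide p − 1 = 292 = 2^2 · 73.
Divisors: 1, 2, 4, 73, 146, 292.
Check each in increasing order: 122^1 ≡ 122;  122^2 ≡ 234;  122^4 ≡ 258;  122^73 ≡ 155;  122^146 ≡ 292;  122^292 ≡ 1.
Smallest exponent giving 1 is 292.

292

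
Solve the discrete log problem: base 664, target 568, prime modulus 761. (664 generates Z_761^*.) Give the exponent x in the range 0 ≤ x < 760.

497

Baby-step giant-step with m = ceil(sqrt(760)) = 28.
Baby table (664^j mod 761 for j=0..27):
  0:1  1:664  2:277  3:527  4:629  5:628  6:725  7:448
  8:682  9:53  10:186  11:222  12:535  13:614  14:561  15:375
  16:153  17:379  18:526  19:726  20:351  21:198  22:580  23:54
  24:89  25:499  26:301  27:482
Giant step factor: 664^(-28) ≡ 745 (mod 761).
Scan 568·745^i mod 761 for i = 0, 1, …:
  i=0: 568   i=1: 44   i=2: 57   i=3: 610
  i=4: 133   i=5: 155   i=6: 564   i=7: 108
  i=8: 555   i=9: 252     …   i=16: 273
  i=17: 198
Match at i=17, j=21: x = 17·28 + 21 = 497.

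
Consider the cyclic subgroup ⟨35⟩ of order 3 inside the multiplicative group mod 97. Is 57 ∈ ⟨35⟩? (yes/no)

⟨35⟩ has order 3; its elements mod 97 are {1, 35, 61}.
57 is not in this set.

no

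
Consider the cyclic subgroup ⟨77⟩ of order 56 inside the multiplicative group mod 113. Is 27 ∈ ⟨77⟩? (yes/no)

27 ∈ ⟨77⟩ iff 27^56 ≡ 1 (mod 113), since |⟨77⟩| = 56.
27^56 mod 113 = 112.
Since 112 ≠ 1, 27 does not lie in the subgroup.

no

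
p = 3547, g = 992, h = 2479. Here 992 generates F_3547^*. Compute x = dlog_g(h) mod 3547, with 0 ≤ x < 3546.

Baby-step giant-step with m = ceil(sqrt(3546)) = 60.
Baby table (992^j mod 3547 for j=0..59):
  0:1  1:992  2:1545  3:336  4:3441  5:1258  6:2939  7:3401
  8:595  9:1438  10:602  11:1288  12:776  13:93  14:34  15:1805
  16:2872  17:783  18:3490  19:208  20:610  21:2130  22:2495  23:2781
  24:2733  25:1228  26:1555  27:3162  28:1156  29:1071  30:1879  31:1793
  32:1609  33:3525  34:3005  35:1480  36:3249  37:2332  38:700  39:2735
  40:3212  41:1098  42:287  43:944  44:40  45:663  46:1501  47:2799
  48:2854  49:662  50:509  51:1254  52:2518  53:768  54:2798  55:1862
  56:2664  57:173  58:1360  59:1260
Giant step factor: 992^(-60) ≡ 116 (mod 3547).
Scan 2479·116^i mod 3547 for i = 0, 1, …:
  i=0: 2479   i=1: 257   i=2: 1436   i=3: 3414
  i=4: 2307   i=5: 1587   i=6: 3195   i=7: 1732
  i=8: 2280   i=9: 2002     …   i=37: 502
  i=38: 1480
Match at i=38, j=35: x = 38·60 + 35 = 2315.

2315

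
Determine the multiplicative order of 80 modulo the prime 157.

The order of 80 must divide p − 1 = 156 = 2^2 · 3 · 13.
Divisors: 1, 2, 3, 4, 6, 12, 13, 26, 39, 52, 78, 156.
Check each in increasing order: 80^1 ≡ 80;  80^2 ≡ 120;  80^3 ≡ 23;  80^4 ≡ 113;  80^6 ≡ 58;  80^12 ≡ 67;  80^13 ≡ 22;  80^26 ≡ 13;  80^39 ≡ 129;  80^52 ≡ 12;  80^78 ≡ 156;  80^156 ≡ 1.
Smallest exponent giving 1 is 156.

156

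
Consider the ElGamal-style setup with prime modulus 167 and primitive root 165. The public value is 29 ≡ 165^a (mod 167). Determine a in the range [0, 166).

Baby-step giant-step with m = ceil(sqrt(166)) = 13.
Baby table (165^j mod 167 for j=0..12):
  0:1  1:165  2:4  3:159  4:16  5:135  6:64  7:39
  8:89  9:156  10:22  11:123  12:88
Giant step factor: 165^(-13) ≡ 37 (mod 167).
Scan 29·37^i mod 167 for i = 0, 1, …:
  i=0: 29   i=1: 71   i=2: 122   i=3: 5
  i=4: 18   i=5: 165
Match at i=5, j=1: a = 5·13 + 1 = 66.

66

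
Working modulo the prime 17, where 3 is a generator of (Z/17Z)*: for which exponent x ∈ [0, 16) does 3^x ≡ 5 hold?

Successive powers of 3 modulo 17:
  3^0=1  3^1=3  3^2=9  3^3=10  3^4=13  3^5=5
So 3^5 ≡ 5 (mod 17), giving x = 5.

5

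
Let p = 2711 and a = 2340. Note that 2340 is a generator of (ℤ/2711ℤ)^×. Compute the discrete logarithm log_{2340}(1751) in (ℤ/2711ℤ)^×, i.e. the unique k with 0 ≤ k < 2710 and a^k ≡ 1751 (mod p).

Baby-step giant-step with m = ceil(sqrt(2710)) = 53.
Baby table (2340^j mod 2711 for j=0..52):
  0:1  1:2340  2:2091  3:2296  4:2149  5:2466  6:1432  7:84
  8:1368  9:2140  10:383  11:1590  12:1108  13:1004  14:1634  15:1050
  16:834  17:2351  18:721  19:898  20:295  21:1706  22:1448  23:2281
  24:2292  25:922  26:2235  27:381  28:2332  29:2348  30:1834  31:47
  32:1540  33:681  34:2183  35:696  36:2040  37:2240  38:1237  39:1943
  40:273  41:1735  42:1533  43:567  44:1101  45:890  46:552  47:1244
  48:2057  49:1355  50:1541  51:310  52:1563
Giant step factor: 2340^(-53) ≡ 849 (mod 2711).
Scan 1751·849^i mod 2711 for i = 0, 1, …:
  i=0: 1751   i=1: 971   i=2: 235   i=3: 1612
  i=4: 2244   i=5: 2034   i=6: 2670   i=7: 434
  i=8: 2481   i=9: 2633     …   i=39: 1015
  i=40: 2348
Match at i=40, j=29: k = 40·53 + 29 = 2149.

2149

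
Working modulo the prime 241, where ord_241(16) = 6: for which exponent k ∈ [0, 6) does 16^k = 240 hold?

Successive powers of 16 modulo 241:
  16^0=1  16^1=16  16^2=15  16^3=240
So 16^3 ≡ 240 (mod 241), giving k = 3.

3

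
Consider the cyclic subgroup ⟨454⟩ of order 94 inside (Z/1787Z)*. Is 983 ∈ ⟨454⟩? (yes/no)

983 ∈ ⟨454⟩ iff 983^94 ≡ 1 (mod 1787), since |⟨454⟩| = 94.
983^94 mod 1787 = 1474.
Since 1474 ≠ 1, 983 does not lie in the subgroup.

no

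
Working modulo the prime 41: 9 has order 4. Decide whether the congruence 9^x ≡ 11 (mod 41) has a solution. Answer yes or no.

no

11 ∈ ⟨9⟩ iff 11^4 ≡ 1 (mod 41), since |⟨9⟩| = 4.
11^4 mod 41 = 4.
Since 4 ≠ 1, 11 does not lie in the subgroup.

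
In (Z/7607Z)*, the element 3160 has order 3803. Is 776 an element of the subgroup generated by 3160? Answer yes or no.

776 ∈ ⟨3160⟩ iff 776^3803 ≡ 1 (mod 7607), since |⟨3160⟩| = 3803.
776^3803 mod 7607 = 7606.
Since 7606 ≠ 1, 776 does not lie in the subgroup.

no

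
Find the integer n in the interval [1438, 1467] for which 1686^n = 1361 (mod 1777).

1450

Compute 1686^1438 mod 1777 = 1182, then multiply by 1686 repeatedly:
  1686^1438=1182  1686^1439=835  1686^1440=426  1686^1441=328  1686^1442=361
  1686^1443=912  1686^1444=527  1686^1445=22  1686^1446=1552  1686^1447=928
  1686^1448=848  1686^1449=1020  1686^1450=1361
Found 1361 at exponent 1450.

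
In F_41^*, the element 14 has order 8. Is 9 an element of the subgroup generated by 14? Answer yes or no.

yes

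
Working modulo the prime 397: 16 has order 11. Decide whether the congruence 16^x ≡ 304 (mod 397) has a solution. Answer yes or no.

304 ∈ ⟨16⟩ iff 304^11 ≡ 1 (mod 397), since |⟨16⟩| = 11.
304^11 mod 397 = 312.
Since 312 ≠ 1, 304 does not lie in the subgroup.

no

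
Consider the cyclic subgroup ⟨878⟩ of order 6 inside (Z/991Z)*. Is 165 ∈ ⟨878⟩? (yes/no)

165 ∈ ⟨878⟩ iff 165^6 ≡ 1 (mod 991), since |⟨878⟩| = 6.
165^6 mod 991 = 138.
Since 138 ≠ 1, 165 does not lie in the subgroup.

no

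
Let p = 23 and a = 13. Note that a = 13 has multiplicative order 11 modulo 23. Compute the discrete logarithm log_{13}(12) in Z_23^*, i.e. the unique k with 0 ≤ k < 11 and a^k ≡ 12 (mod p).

Successive powers of 13 modulo 23:
  13^0=1  13^1=13  13^2=8  13^3=12
So 13^3 ≡ 12 (mod 23), giving k = 3.

3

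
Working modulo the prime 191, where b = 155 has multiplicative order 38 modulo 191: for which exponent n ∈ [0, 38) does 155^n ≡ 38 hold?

Successive powers of 155 modulo 191:
  155^0=1  155^1=155  155^2=150  155^3=139  155^4=153  155^5=31
  155^6=30  155^7=66  155^8=107  155^9=159  155^10=6  155^11=166
  155^12=136  155^13=70  155^14=154  155^15=186  155^16=180  155^17=14
  155^18=69  155^19=190  155^20=36  155^21=41  155^22=52  155^23=38
So 155^23 ≡ 38 (mod 191), giving n = 23.

23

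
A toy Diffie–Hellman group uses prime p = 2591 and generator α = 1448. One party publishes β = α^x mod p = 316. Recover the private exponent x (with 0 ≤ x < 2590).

1004

Baby-step giant-step with m = ceil(sqrt(2590)) = 51.
Baby table (1448^j mod 2591 for j=0..50):
  0:1  1:1448  2:585  3:2414  4:213  5:95  6:237  7:1164
  8:1322  9:2098  10:1252  11:1787  12:1758  13:1222  14:2394  15:2345
  16:1350  17:1186  18:2086  19:2013  20:2540  21:1291  22:1257  23:1254
  24:2092  25:337  26:868  27:229  28:2535  29:1824  30:923  31:2139
  32:1027  33:2453  34:2274  35:2182  36:1107  37:1698  38:2436  39:977
  40:10  41:1525  42:668  43:821  44:2130  45:950  46:2370  47:1276
  48:265  49:252  50:2156
Giant step factor: 1448^(-51) ≡ 951 (mod 2591).
Scan 316·951^i mod 2591 for i = 0, 1, …:
  i=0: 316   i=1: 2551   i=2: 825   i=3: 2093
  i=4: 555   i=5: 1832   i=6: 1080   i=7: 1044
  i=8: 491   i=9: 561     …   i=18: 381
  i=19: 2182
Match at i=19, j=35: x = 19·51 + 35 = 1004.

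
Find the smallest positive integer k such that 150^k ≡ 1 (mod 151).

2

The order of 150 must divide p − 1 = 150 = 2 · 3 · 5^2.
Divisors: 1, 2, 3, 5, 6, 10, 15, 25, 30, 50, 75, 150.
Check each in increasing order: 150^1 ≡ 150;  150^2 ≡ 1.
Smallest exponent giving 1 is 2.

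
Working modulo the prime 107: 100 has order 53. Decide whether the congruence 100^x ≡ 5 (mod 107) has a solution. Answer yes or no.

5 ∈ ⟨100⟩ iff 5^53 ≡ 1 (mod 107), since |⟨100⟩| = 53.
5^53 mod 107 = 106.
Since 106 ≠ 1, 5 does not lie in the subgroup.

no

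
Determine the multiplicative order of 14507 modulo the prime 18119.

9059

The order of 14507 must divide p − 1 = 18118 = 2 · 9059.
Divisors: 1, 2, 9059, 18118.
Check each in increasing order: 14507^1 ≡ 14507;  14507^2 ≡ 864;  14507^9059 ≡ 1.
Smallest exponent giving 1 is 9059.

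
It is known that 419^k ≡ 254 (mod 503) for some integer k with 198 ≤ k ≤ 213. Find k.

213

Compute 419^198 mod 503 = 66, then multiply by 419 repeatedly:
  419^198=66  419^199=492  419^200=421  419^201=349  419^202=361
  419^203=359  419^204=24  419^205=499  419^206=336  419^207=447
  419^208=177  419^209=222  419^210=466  419^211=90  419^212=488
  419^213=254
Found 254 at exponent 213.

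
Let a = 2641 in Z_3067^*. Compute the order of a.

3066

The order of 2641 must divide p − 1 = 3066 = 2 · 3 · 7 · 73.
Divisors: 1, 2, 3, 6, 7, 14, 21, 42, 73, 146, 219, 438, 511, 1022, 1533, 3066.
Check each in increasing order: 2641^1 ≡ 2641;  2641^2 ≡ 523;  2641^3 ≡ 1093;  2641^6 ≡ 1586;  2641^7 ≡ 2171;  2641^14 ≡ 2329;  2641^21 ≡ 1843;  2641^42 ≡ 1480;  2641^73 ≡ 1977;  2641^146 ≡ 1171;  2641^219 ≡ 2549;  2641^438 ≡ 1495;  2641^511 ≡ 2094;  2641^1022 ≡ 2093;  2641^1533 ≡ 3066;  2641^3066 ≡ 1.
Smallest exponent giving 1 is 3066.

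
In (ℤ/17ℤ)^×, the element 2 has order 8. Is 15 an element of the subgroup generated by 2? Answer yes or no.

yes

15 ∈ ⟨2⟩ iff 15^8 ≡ 1 (mod 17), since |⟨2⟩| = 8.
15^8 mod 17 = 1.
Since 1 = 1, 15 lies in the subgroup.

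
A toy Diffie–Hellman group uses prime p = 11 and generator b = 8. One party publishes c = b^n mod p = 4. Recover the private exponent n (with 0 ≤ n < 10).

Successive powers of 8 modulo 11:
  8^0=1  8^1=8  8^2=9  8^3=6  8^4=4
So 8^4 ≡ 4 (mod 11), giving n = 4.

4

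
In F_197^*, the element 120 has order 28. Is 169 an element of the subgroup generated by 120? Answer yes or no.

no

169 ∈ ⟨120⟩ iff 169^28 ≡ 1 (mod 197), since |⟨120⟩| = 28.
169^28 mod 197 = 104.
Since 104 ≠ 1, 169 does not lie in the subgroup.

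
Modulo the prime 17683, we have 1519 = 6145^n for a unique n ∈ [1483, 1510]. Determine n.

1488

Compute 6145^1483 mod 17683 = 1607, then multiply by 6145 repeatedly:
  6145^1483=1607  6145^1484=7901  6145^1485=11810  6145^1486=1418  6145^1487=13574
  6145^1488=1519
Found 1519 at exponent 1488.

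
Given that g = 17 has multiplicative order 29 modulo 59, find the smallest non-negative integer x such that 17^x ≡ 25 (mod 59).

Successive powers of 17 modulo 59:
  17^0=1  17^1=17  17^2=53  17^3=16  17^4=36  17^5=22
  17^6=20  17^7=45  17^8=57  17^9=25
So 17^9 ≡ 25 (mod 59), giving x = 9.

9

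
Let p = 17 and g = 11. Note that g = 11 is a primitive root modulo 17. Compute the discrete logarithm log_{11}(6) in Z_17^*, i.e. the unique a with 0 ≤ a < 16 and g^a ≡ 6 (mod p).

9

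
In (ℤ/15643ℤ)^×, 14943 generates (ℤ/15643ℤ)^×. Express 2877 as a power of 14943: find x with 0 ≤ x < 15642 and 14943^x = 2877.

5171

Baby-step giant-step with m = ceil(sqrt(15642)) = 126.
Baby table (14943^j mod 15643 for j=0..125):
  0:1  1:14943  2:5067  3:4061  4:4326  5:6542  6:3999  7:797
  8:5248  9:2505  10:14159  11:6362  12:4855  13:11674  14:9489  15:5975
  16:9824  17:6120  18:2182  19:5614  20:12236  21:7164  22:6603  23:8228
  24:12667  25:2681  26:460  27:6503  28:13  29:6543  30:3299  31:5864
  32:9309  33:6831  34:5058  35:10361  36:5652  37:1279  38:11994  39:4491
  40:543  41:10975  42:13856  43:15103  44:2568  45:1345  46:12723  47:10410
  48:2638  49:14917  50:7624  51:13106  52:8241  53:3567  54:5980  55:6324
  56:169  57:6844  58:11601  59:13660  60:11516  61:10588  62:3182  63:9549
  64:10904  65:984  66:15135  67:11454  68:7059  69:1888  70:8055  71:8623
  72:2098  73:1842  74:8969  75:10186  76:3008  77:6205  78:5254  79:13948
  80:13275  81:15085  82:15168  83:3997  84:2197  85:10757  86:10026  87:5507
  88:8921  89:12500  90:10080  91:14636  92:965  93:12792  94:9039  95:8115
  96:13552  97:8901  98:10857  99:2598  100:11631  101:8303  102:7096  103:7274
  104:7818  105:2450  106:5730  107:9251  108:502  109:8389  110:9468  111:5032
  112:12918  113:14697  114:5194  115:9019  116:6472  117:6070  118:5896  119:2552
  120:12545  121:9866  122:8006  123:11637  124:4103  125:6212
Giant step factor: 14943^(-126) ≡ 14008 (mod 15643).
Scan 2877·14008^i mod 15643 for i = 0, 1, …:
  i=0: 2877   i=1: 4648   i=2: 3018   i=3: 8758
  i=4: 9658   i=5: 8600   i=6: 2057   i=7: 50
  i=8: 12108   i=9: 7458     …   i=40: 704
  i=41: 6542
Match at i=41, j=5: x = 41·126 + 5 = 5171.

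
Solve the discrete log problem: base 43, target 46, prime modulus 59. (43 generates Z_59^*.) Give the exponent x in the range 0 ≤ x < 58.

4

Successive powers of 43 modulo 59:
  43^0=1  43^1=43  43^2=20  43^3=34  43^4=46
So 43^4 ≡ 46 (mod 59), giving x = 4.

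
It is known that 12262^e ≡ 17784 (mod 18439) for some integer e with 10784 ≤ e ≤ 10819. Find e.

10814

Compute 12262^10784 mod 18439 = 5696, then multiply by 12262 repeatedly:
  12262^10784=5696  12262^10785=15859  12262^10786=5364  12262^10787=1455  12262^10788=10697
  12262^10789=10007  12262^10790=12728  12262^10791=3040  12262^10792=11261  12262^10793=11150
  12262^10794=14554  12262^10795=8506  12262^10796=9588  12262^10797=992  12262^10798=12603
  12262^10799=727  12262^10800=8437  12262^10801=11704  12262^10802=3711  12262^10803=15269
  12262^10804=17311  12262^10805=16153  12262^10806=14787  12262^10807=7507  12262^10808=3346
  12262^10809=1877  12262^10810=3902  12262^10811=15558  12262^10812=2302  12262^10813=15454
  12262^10814=17784
Found 17784 at exponent 10814.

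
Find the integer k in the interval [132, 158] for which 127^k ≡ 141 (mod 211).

Compute 127^132 mod 211 = 109, then multiply by 127 repeatedly:
  127^132=109  127^133=128  127^134=9  127^135=88  127^136=204
  127^137=166  127^138=193  127^139=35  127^140=14  127^141=90
  127^142=36  127^143=141
Found 141 at exponent 143.

143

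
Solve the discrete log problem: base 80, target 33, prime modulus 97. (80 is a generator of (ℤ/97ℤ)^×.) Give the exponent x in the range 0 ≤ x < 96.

60

Baby-step giant-step with m = ceil(sqrt(96)) = 10.
Baby table (80^j mod 97 for j=0..9):
  0:1  1:80  2:95  3:34  4:4  5:29  6:89  7:39
  8:16  9:19
Giant step factor: 80^(-10) ≡ 3 (mod 97).
Scan 33·3^i mod 97 for i = 0, 1, …:
  i=0: 33   i=1: 2   i=2: 6   i=3: 18
  i=4: 54   i=5: 65   i=6: 1
Match at i=6, j=0: x = 6·10 + 0 = 60.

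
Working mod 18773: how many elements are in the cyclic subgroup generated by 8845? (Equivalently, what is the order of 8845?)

9386

The order of 8845 must divide p − 1 = 18772 = 2^2 · 13 · 19^2.
Divisors: 1, 2, 4, 13, 19, 26, 38, 52, 76, 247, 361, 494, 722, 988, 1444, 4693, 9386, 18772.
Check each in increasing order: 8845^1 ≡ 8845;  8845^2 ≡ 6934;  8845^4 ≡ 2703;  8845^13 ≡ 16789;  8845^19 ≡ 10756;  8845^26 ≡ 12699;  8845^38 ≡ 12310;  8845^52 ≡ 4531;  8845^76 ≡ 444;  8845^247 ≡ 11368;  8845^361 ≡ 3187;  8845^494 ≡ 16865;  8845^722 ≡ 776;  8845^988 ≡ 17275;  8845^1444 ≡ 1440;  8845^4693 ≡ 18772;  8845^9386 ≡ 1.
Smallest exponent giving 1 is 9386.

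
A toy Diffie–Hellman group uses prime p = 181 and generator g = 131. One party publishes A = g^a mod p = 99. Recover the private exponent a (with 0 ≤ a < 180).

138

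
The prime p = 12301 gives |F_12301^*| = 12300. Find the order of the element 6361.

The order of 6361 must divide p − 1 = 12300 = 2^2 · 3 · 5^2 · 41.
Divisors: 1, 2, 3, 4, 5, 6, 10, 12, 15, 20, 25, 30, 41, 50, 60, 75, 82, 100, 123, 150, 164, 205, 246, 300, 410, 492, 615, 820, 1025, 1230, 2050, 2460, 3075, 4100, 6150, 12300.
Check each in increasing order: 6361^1 ≡ 6361;  6361^2 ≡ 4332;  6361^3 ≡ 1612;  6361^4 ≡ 7199;  6361^5 ≡ 8517;  6361^6 ≡ 3033;  6361^10 ≡ 292;  6361^12 ≡ 10242;  6361^15 ≡ 2162;  6361^20 ≡ 11458;  6361^25 ≡ 3953;  6361^30 ≡ 12165;  6361^41 ≡ 5304;  6361^50 ≡ 3939;  6361^60 ≡ 6195;  6361^75 ≡ 10102;  6361^82 ≡ 29;  6361^100 ≡ 4160;  6361^123 ≡ 6204;  6361^150 ≡ 1308;  6361^164 ≡ 841;  6361^205 ≡ 7702;  6361^246 ≡ 12088;  6361^300 ≡ 1025;  6361^410 ≡ 5382;  6361^492 ≡ 8466;  6361^615 ≡ 10095;  6361^820 ≡ 9370;  6361^1025 ≡ 10074;  6361^1230 ≡ 7541;  6361^2050 ≡ 2226;  6361^2460 ≡ 11459;  6361^3075 ≡ 1.
Smallest exponent giving 1 is 3075.

3075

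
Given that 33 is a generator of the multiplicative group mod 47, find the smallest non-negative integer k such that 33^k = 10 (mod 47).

Baby-step giant-step with m = ceil(sqrt(46)) = 7.
Baby table (33^j mod 47 for j=0..6):
  0:1  1:33  2:8  3:29  4:17  5:44  6:42
Giant step factor: 33^(-7) ≡ 45 (mod 47).
Scan 10·45^i mod 47 for i = 0, 1, …:
  i=0: 10   i=1: 27   i=2: 40   i=3: 14
  i=4: 19   i=5: 9   i=6: 29
Match at i=6, j=3: k = 6·7 + 3 = 45.

45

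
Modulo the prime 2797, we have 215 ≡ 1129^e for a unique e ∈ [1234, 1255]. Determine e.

1234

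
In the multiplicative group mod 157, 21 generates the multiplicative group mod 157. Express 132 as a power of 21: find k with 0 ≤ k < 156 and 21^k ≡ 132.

140

Baby-step giant-step with m = ceil(sqrt(156)) = 13.
Baby table (21^j mod 157 for j=0..12):
  0:1  1:21  2:127  3:155  4:115  5:60  6:4  7:84
  8:37  9:149  10:146  11:83  12:16
Giant step factor: 21^(-13) ≡ 50 (mod 157).
Scan 132·50^i mod 157 for i = 0, 1, …:
  i=0: 132   i=1: 6   i=2: 143   i=3: 85
  i=4: 11   i=5: 79   i=6: 25   i=7: 151
  i=8: 14   i=9: 72   i=10: 146
Match at i=10, j=10: k = 10·13 + 10 = 140.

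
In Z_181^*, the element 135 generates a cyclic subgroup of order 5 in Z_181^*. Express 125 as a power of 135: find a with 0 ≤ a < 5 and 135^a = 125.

Successive powers of 135 modulo 181:
  135^0=1  135^1=135  135^2=125
So 135^2 ≡ 125 (mod 181), giving a = 2.

2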